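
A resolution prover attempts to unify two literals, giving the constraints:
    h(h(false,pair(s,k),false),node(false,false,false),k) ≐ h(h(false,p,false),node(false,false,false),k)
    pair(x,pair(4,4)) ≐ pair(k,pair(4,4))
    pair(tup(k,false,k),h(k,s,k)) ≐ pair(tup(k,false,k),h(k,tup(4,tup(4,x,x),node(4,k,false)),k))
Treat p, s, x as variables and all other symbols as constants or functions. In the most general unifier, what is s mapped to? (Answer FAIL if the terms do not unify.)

tup(4,tup(4,k,k),node(4,k,false))

Decompose h/3: h(false,pair(s,k),false) ≐ h(false,p,false),  node(false,false,false) ≐ node(false,false,false),  k ≐ k.
Decompose h/3: false ≐ false,  pair(s,k) ≐ p,  false ≐ false.
Delete trivial equation false ≐ false.
Bind p := pair(s,k); no other remaining equation mentions p.
Delete trivial equation false ≐ false.
Delete trivial equation node(false,false,false) ≐ node(false,false,false).
Delete trivial equation k ≐ k.
Decompose pair/2: x ≐ k,  pair(4,4) ≐ pair(4,4).
Bind x := k; substituting into the one remaining equation that mentions x gives: pair(tup(k,false,k),h(k,s,k)) ≐ pair(tup(k,false,k),h(k,tup(4,tup(4,k,k),node(4,k,false)),k)).
Delete trivial equation pair(4,4) ≐ pair(4,4).
Decompose pair/2: tup(k,false,k) ≐ tup(k,false,k),  h(k,s,k) ≐ h(k,tup(4,tup(4,k,k),node(4,k,false)),k).
Delete trivial equation tup(k,false,k) ≐ tup(k,false,k).
Decompose h/3: k ≐ k,  s ≐ tup(4,tup(4,k,k),node(4,k,false)),  k ≐ k.
Delete trivial equation k ≐ k.
Bind s := tup(4,tup(4,k,k),node(4,k,false)); no other remaining equation mentions s. Substituting into the earlier binding gives p := pair(tup(4,tup(4,k,k),node(4,k,false)),k).
Delete trivial equation k ≐ k.
MGU = { p -> pair(tup(4,tup(4,k,k),node(4,k,false)),k), x -> k, s -> tup(4,tup(4,k,k),node(4,k,false)) }, so s -> tup(4,tup(4,k,k),node(4,k,false)).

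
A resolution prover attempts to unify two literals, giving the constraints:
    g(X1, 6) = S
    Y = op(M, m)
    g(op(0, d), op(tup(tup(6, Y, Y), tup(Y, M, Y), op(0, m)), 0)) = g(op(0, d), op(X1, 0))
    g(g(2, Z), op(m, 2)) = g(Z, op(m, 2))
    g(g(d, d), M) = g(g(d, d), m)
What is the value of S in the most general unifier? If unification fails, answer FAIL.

FAIL

Bind S := g(X1, 6); no other remaining equation mentions S.
Bind Y := op(M, m); substituting into the one remaining equation that mentions Y gives: g(op(0, d), op(tup(tup(6, op(M, m), op(M, m)), tup(op(M, m), M, op(M, m)), op(0, m)), 0)) = g(op(0, d), op(X1, 0)).
Decompose g/2: op(0, d) = op(0, d),  op(tup(tup(6, op(M, m), op(M, m)), tup(op(M, m), M, op(M, m)), op(0, m)), 0) = op(X1, 0).
Delete trivial equation op(0, d) = op(0, d).
Decompose op/2: tup(tup(6, op(M, m), op(M, m)), tup(op(M, m), M, op(M, m)), op(0, m)) = X1,  0 = 0.
Bind X1 := tup(tup(6, op(M, m), op(M, m)), tup(op(M, m), M, op(M, m)), op(0, m)); no other remaining equation mentions X1. Substituting into the earlier binding gives S := g(tup(tup(6, op(M, m), op(M, m)), tup(op(M, m), M, op(M, m)), op(0, m)), 6).
Delete trivial equation 0 = 0.
Decompose g/2: g(2, Z) = Z,  op(m, 2) = op(m, 2).
Occurs check fails: Z occurs in g(2, Z); the equation Z = g(2, Z) has no finite solution.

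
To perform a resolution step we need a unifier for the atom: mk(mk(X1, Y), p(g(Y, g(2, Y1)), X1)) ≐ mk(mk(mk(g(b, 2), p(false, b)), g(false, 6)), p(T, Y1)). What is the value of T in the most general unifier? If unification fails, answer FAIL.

Decompose mk/2: mk(X1, Y) ≐ mk(mk(g(b, 2), p(false, b)), g(false, 6)),  p(g(Y, g(2, Y1)), X1) ≐ p(T, Y1).
Decompose mk/2: X1 ≐ mk(g(b, 2), p(false, b)),  Y ≐ g(false, 6).
Bind X1 := mk(g(b, 2), p(false, b)); substituting into the one remaining equation that mentions X1 gives: p(g(Y, g(2, Y1)), mk(g(b, 2), p(false, b))) ≐ p(T, Y1).
Bind Y := g(false, 6); substituting into the remaining equation gives: p(g(g(false, 6), g(2, Y1)), mk(g(b, 2), p(false, b))) ≐ p(T, Y1).
Decompose p/2: g(g(false, 6), g(2, Y1)) ≐ T,  mk(g(b, 2), p(false, b)) ≐ Y1.
Bind T := g(g(false, 6), g(2, Y1)); no other remaining equation mentions T.
Bind Y1 := mk(g(b, 2), p(false, b)). Substituting into the earlier binding gives T := g(g(false, 6), g(2, mk(g(b, 2), p(false, b)))).
MGU = { X1 -> mk(g(b, 2), p(false, b)), Y -> g(false, 6), T -> g(g(false, 6), g(2, mk(g(b, 2), p(false, b)))), Y1 -> mk(g(b, 2), p(false, b)) }, so T -> g(g(false, 6), g(2, mk(g(b, 2), p(false, b)))).

g(g(false, 6), g(2, mk(g(b, 2), p(false, b))))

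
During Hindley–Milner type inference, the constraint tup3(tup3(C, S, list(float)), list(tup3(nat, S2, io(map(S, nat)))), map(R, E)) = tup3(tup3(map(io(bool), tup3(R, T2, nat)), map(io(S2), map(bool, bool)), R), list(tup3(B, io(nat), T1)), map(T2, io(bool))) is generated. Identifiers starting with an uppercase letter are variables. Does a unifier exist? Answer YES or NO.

YES

Decompose tup3/3: tup3(C, S, list(float)) = tup3(map(io(bool), tup3(R, T2, nat)), map(io(S2), map(bool, bool)), R),  list(tup3(nat, S2, io(map(S, nat)))) = list(tup3(B, io(nat), T1)),  map(R, E) = map(T2, io(bool)).
Decompose tup3/3: C = map(io(bool), tup3(R, T2, nat)),  S = map(io(S2), map(bool, bool)),  list(float) = R.
Bind C := map(io(bool), tup3(R, T2, nat)); no other remaining equation mentions C.
Bind S := map(io(S2), map(bool, bool)); substituting into the one remaining equation that mentions S gives: list(tup3(nat, S2, io(map(map(io(S2), map(bool, bool)), nat)))) = list(tup3(B, io(nat), T1)).
Bind R := list(float); substituting into the one remaining equation that mentions R gives: map(list(float), E) = map(T2, io(bool)). Substituting into the earlier binding gives C := map(io(bool), tup3(list(float), T2, nat)).
Decompose list/1: tup3(nat, S2, io(map(map(io(S2), map(bool, bool)), nat))) = tup3(B, io(nat), T1).
Decompose tup3/3: nat = B,  S2 = io(nat),  io(map(map(io(S2), map(bool, bool)), nat)) = T1.
Bind B := nat; no other remaining equation mentions B.
Bind S2 := io(nat); substituting into the one remaining equation that mentions S2 gives: io(map(map(io(io(nat)), map(bool, bool)), nat)) = T1. Substituting into the earlier binding gives S := map(io(io(nat)), map(bool, bool)).
Bind T1 := io(map(map(io(io(nat)), map(bool, bool)), nat)); no other remaining equation mentions T1.
Decompose map/2: list(float) = T2,  E = io(bool).
Bind T2 := list(float); no other remaining equation mentions T2. Substituting into the earlier binding gives C := map(io(bool), tup3(list(float), list(float), nat)).
Bind E := io(bool).
No equations remain and no clash or occurs-check failure arose, so a unifier exists.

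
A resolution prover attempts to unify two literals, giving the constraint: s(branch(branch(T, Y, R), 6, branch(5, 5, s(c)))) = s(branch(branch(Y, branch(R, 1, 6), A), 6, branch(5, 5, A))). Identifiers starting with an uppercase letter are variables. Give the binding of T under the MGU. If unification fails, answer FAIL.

Decompose s/1: branch(branch(T, Y, R), 6, branch(5, 5, s(c))) = branch(branch(Y, branch(R, 1, 6), A), 6, branch(5, 5, A)).
Decompose branch/3: branch(T, Y, R) = branch(Y, branch(R, 1, 6), A),  6 = 6,  branch(5, 5, s(c)) = branch(5, 5, A).
Decompose branch/3: T = Y,  Y = branch(R, 1, 6),  R = A.
Bind T := Y; no other remaining equation mentions T.
Bind Y := branch(R, 1, 6); no other remaining equation mentions Y. Substituting into the earlier binding gives T := branch(R, 1, 6).
Bind R := A; no other remaining equation mentions R. Substituting into the earlier bindings gives T := branch(A, 1, 6), Y := branch(A, 1, 6).
Delete trivial equation 6 = 6.
Decompose branch/3: 5 = 5,  5 = 5,  s(c) = A.
Delete trivial equation 5 = 5.
Delete trivial equation 5 = 5.
Bind A := s(c). Substituting into the earlier bindings gives T := branch(s(c), 1, 6), Y := branch(s(c), 1, 6), R := s(c).
MGU = { T := branch(s(c), 1, 6), Y := branch(s(c), 1, 6), R := s(c), A := s(c) }, so T := branch(s(c), 1, 6).

branch(s(c), 1, 6)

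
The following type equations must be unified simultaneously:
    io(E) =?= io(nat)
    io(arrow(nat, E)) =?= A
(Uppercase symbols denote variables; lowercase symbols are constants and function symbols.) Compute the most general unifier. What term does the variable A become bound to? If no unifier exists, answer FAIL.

Decompose io/1: E =?= nat.
Bind E := nat; substituting into the remaining equation gives: io(arrow(nat, nat)) =?= A.
Bind A := io(arrow(nat, nat)).
MGU = { E -> nat, A -> io(arrow(nat, nat)) }, so A -> io(arrow(nat, nat)).

io(arrow(nat, nat))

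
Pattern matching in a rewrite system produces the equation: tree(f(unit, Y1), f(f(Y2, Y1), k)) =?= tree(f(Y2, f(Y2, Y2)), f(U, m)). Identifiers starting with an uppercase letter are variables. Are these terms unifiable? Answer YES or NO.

NO

Decompose tree/2: f(unit, Y1) =?= f(Y2, f(Y2, Y2)),  f(f(Y2, Y1), k) =?= f(U, m).
Decompose f/2: unit =?= Y2,  Y1 =?= f(Y2, Y2).
Bind Y2 := unit; substituting into the remaining equations gives: Y1 =?= f(unit, unit),  f(f(unit, Y1), k) =?= f(U, m).
Bind Y1 := f(unit, unit); substituting into the remaining equation gives: f(f(unit, f(unit, unit)), k) =?= f(U, m).
Decompose f/2: f(unit, f(unit, unit)) =?= U,  k =?= m.
Bind U := f(unit, f(unit, unit)); no other remaining equation mentions U.
Clash: constants k and m differ; no unifier exists.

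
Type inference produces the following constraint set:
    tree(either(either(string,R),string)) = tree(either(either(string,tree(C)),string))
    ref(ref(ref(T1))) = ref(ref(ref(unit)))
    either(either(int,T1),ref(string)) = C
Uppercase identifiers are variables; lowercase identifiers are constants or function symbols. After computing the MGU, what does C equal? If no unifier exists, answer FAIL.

either(either(int,unit),ref(string))

Decompose tree/1: either(either(string,R),string) = either(either(string,tree(C)),string).
Decompose either/2: either(string,R) = either(string,tree(C)),  string = string.
Decompose either/2: string = string,  R = tree(C).
Delete trivial equation string = string.
Bind R := tree(C); no other remaining equation mentions R.
Delete trivial equation string = string.
Decompose ref/1: ref(ref(T1)) = ref(ref(unit)).
Decompose ref/1: ref(T1) = ref(unit).
Decompose ref/1: T1 = unit.
Bind T1 := unit; substituting into the remaining equation gives: either(either(int,unit),ref(string)) = C.
Bind C := either(either(int,unit),ref(string)). Substituting into the earlier binding gives R := tree(either(either(int,unit),ref(string))).
MGU = { R := tree(either(either(int,unit),ref(string))), T1 := unit, C := either(either(int,unit),ref(string)) }, so C := either(either(int,unit),ref(string)).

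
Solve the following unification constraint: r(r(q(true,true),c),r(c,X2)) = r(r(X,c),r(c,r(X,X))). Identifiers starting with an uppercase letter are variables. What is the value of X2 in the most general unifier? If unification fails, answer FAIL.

r(q(true,true),q(true,true))

Decompose r/2: r(q(true,true),c) = r(X,c),  r(c,X2) = r(c,r(X,X)).
Decompose r/2: q(true,true) = X,  c = c.
Bind X := q(true,true); substituting into the one remaining equation that mentions X gives: r(c,X2) = r(c,r(q(true,true),q(true,true))).
Delete trivial equation c = c.
Decompose r/2: c = c,  X2 = r(q(true,true),q(true,true)).
Delete trivial equation c = c.
Bind X2 := r(q(true,true),q(true,true)).
MGU = { X := q(true,true), X2 := r(q(true,true),q(true,true)) }, so X2 := r(q(true,true),q(true,true)).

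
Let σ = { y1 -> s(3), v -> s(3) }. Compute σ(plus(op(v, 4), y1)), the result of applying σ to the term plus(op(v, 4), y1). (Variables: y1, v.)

plus(op(s(3), 4), s(3))

Replace each occurrence of y1 with s(3).
Replace each occurrence of v with s(3).
Result: plus(op(s(3), 4), s(3)).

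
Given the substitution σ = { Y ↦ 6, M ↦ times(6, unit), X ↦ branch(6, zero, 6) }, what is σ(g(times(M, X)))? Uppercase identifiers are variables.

g(times(times(6, unit), branch(6, zero, 6)))

Replace each occurrence of M with times(6, unit).
Replace each occurrence of X with branch(6, zero, 6).
Result: g(times(times(6, unit), branch(6, zero, 6))).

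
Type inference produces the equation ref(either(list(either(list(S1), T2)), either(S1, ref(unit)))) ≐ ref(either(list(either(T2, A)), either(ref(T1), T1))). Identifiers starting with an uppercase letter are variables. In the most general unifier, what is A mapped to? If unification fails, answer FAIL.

Decompose ref/1: either(list(either(list(S1), T2)), either(S1, ref(unit))) ≐ either(list(either(T2, A)), either(ref(T1), T1)).
Decompose either/2: list(either(list(S1), T2)) ≐ list(either(T2, A)),  either(S1, ref(unit)) ≐ either(ref(T1), T1).
Decompose list/1: either(list(S1), T2) ≐ either(T2, A).
Decompose either/2: list(S1) ≐ T2,  T2 ≐ A.
Bind T2 := list(S1); substituting into the one remaining equation that mentions T2 gives: list(S1) ≐ A.
Bind A := list(S1); no other remaining equation mentions A.
Decompose either/2: S1 ≐ ref(T1),  ref(unit) ≐ T1.
Bind S1 := ref(T1); no other remaining equation mentions S1. Substituting into the earlier bindings gives T2 := list(ref(T1)), A := list(ref(T1)).
Bind T1 := ref(unit). Substituting into the earlier bindings gives T2 := list(ref(ref(unit))), A := list(ref(ref(unit))), S1 := ref(ref(unit)).
MGU = { T2 ↦ list(ref(ref(unit))), A ↦ list(ref(ref(unit))), S1 ↦ ref(ref(unit)), T1 ↦ ref(unit) }, so A ↦ list(ref(ref(unit))).

list(ref(ref(unit)))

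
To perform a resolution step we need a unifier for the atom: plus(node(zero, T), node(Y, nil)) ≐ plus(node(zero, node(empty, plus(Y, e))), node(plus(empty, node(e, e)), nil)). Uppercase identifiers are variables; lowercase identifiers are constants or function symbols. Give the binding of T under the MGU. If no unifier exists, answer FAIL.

node(empty, plus(plus(empty, node(e, e)), e))

Decompose plus/2: node(zero, T) ≐ node(zero, node(empty, plus(Y, e))),  node(Y, nil) ≐ node(plus(empty, node(e, e)), nil).
Decompose node/2: zero ≐ zero,  T ≐ node(empty, plus(Y, e)).
Delete trivial equation zero ≐ zero.
Bind T := node(empty, plus(Y, e)); no other remaining equation mentions T.
Decompose node/2: Y ≐ plus(empty, node(e, e)),  nil ≐ nil.
Bind Y := plus(empty, node(e, e)); no other remaining equation mentions Y. Substituting into the earlier binding gives T := node(empty, plus(plus(empty, node(e, e)), e)).
Delete trivial equation nil ≐ nil.
MGU = { T := node(empty, plus(plus(empty, node(e, e)), e)), Y := plus(empty, node(e, e)) }, so T := node(empty, plus(plus(empty, node(e, e)), e)).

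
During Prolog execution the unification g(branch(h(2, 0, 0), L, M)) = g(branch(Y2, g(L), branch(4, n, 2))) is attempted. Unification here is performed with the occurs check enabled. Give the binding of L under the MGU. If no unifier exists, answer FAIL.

Decompose g/1: branch(h(2, 0, 0), L, M) = branch(Y2, g(L), branch(4, n, 2)).
Decompose branch/3: h(2, 0, 0) = Y2,  L = g(L),  M = branch(4, n, 2).
Bind Y2 := h(2, 0, 0); no other remaining equation mentions Y2.
Occurs check fails: L occurs in g(L); the equation L = g(L) has no finite solution.

FAIL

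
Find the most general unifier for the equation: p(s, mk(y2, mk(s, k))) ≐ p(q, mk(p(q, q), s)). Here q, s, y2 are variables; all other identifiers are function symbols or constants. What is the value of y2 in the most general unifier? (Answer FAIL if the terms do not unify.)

FAIL

Decompose p/2: s ≐ q,  mk(y2, mk(s, k)) ≐ mk(p(q, q), s).
Bind s := q; substituting into the remaining equation gives: mk(y2, mk(q, k)) ≐ mk(p(q, q), q).
Decompose mk/2: y2 ≐ p(q, q),  mk(q, k) ≐ q.
Bind y2 := p(q, q); no other remaining equation mentions y2.
Occurs check fails: q occurs in mk(q, k); the equation q ≐ mk(q, k) has no finite solution.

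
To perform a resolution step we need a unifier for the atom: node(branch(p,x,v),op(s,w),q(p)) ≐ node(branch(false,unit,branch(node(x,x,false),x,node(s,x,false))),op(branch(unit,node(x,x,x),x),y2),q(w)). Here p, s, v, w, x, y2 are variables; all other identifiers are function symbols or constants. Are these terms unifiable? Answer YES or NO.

Decompose node/3: branch(p,x,v) ≐ branch(false,unit,branch(node(x,x,false),x,node(s,x,false))),  op(s,w) ≐ op(branch(unit,node(x,x,x),x),y2),  q(p) ≐ q(w).
Decompose branch/3: p ≐ false,  x ≐ unit,  v ≐ branch(node(x,x,false),x,node(s,x,false)).
Bind p := false; substituting into the one remaining equation that mentions p gives: q(false) ≐ q(w).
Bind x := unit; substituting into the 2 remaining equations that mention x gives: v ≐ branch(node(unit,unit,false),unit,node(s,unit,false)),  op(s,w) ≐ op(branch(unit,node(unit,unit,unit),unit),y2).
Bind v := branch(node(unit,unit,false),unit,node(s,unit,false)); no other remaining equation mentions v.
Decompose op/2: s ≐ branch(unit,node(unit,unit,unit),unit),  w ≐ y2.
Bind s := branch(unit,node(unit,unit,unit),unit); no other remaining equation mentions s. Substituting into the earlier binding gives v := branch(node(unit,unit,false),unit,node(branch(unit,node(unit,unit,unit),unit),unit,false)).
Bind w := y2; substituting into the remaining equation gives: q(false) ≐ q(y2).
Decompose q/1: false ≐ y2.
Bind y2 := false. Substituting into the earlier binding gives w := false.
No equations remain and no clash or occurs-check failure arose, so a unifier exists.

YES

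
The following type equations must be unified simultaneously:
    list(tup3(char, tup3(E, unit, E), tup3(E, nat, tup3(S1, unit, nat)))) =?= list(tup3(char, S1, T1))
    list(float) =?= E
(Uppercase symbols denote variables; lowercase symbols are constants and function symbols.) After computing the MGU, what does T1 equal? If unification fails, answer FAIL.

Decompose list/1: tup3(char, tup3(E, unit, E), tup3(E, nat, tup3(S1, unit, nat))) =?= tup3(char, S1, T1).
Decompose tup3/3: char =?= char,  tup3(E, unit, E) =?= S1,  tup3(E, nat, tup3(S1, unit, nat)) =?= T1.
Delete trivial equation char =?= char.
Bind S1 := tup3(E, unit, E); substituting into the one remaining equation that mentions S1 gives: tup3(E, nat, tup3(tup3(E, unit, E), unit, nat)) =?= T1.
Bind T1 := tup3(E, nat, tup3(tup3(E, unit, E), unit, nat)); no other remaining equation mentions T1.
Bind E := list(float). Substituting into the earlier bindings gives S1 := tup3(list(float), unit, list(float)), T1 := tup3(list(float), nat, tup3(tup3(list(float), unit, list(float)), unit, nat)).
MGU = { S1 := tup3(list(float), unit, list(float)), T1 := tup3(list(float), nat, tup3(tup3(list(float), unit, list(float)), unit, nat)), E := list(float) }, so T1 := tup3(list(float), nat, tup3(tup3(list(float), unit, list(float)), unit, nat)).

tup3(list(float), nat, tup3(tup3(list(float), unit, list(float)), unit, nat))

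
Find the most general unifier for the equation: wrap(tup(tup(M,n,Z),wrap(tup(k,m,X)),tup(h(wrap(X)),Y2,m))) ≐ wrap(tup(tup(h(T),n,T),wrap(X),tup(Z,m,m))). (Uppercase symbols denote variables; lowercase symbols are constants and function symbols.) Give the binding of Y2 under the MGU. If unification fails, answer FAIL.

FAIL

Decompose wrap/1: tup(tup(M,n,Z),wrap(tup(k,m,X)),tup(h(wrap(X)),Y2,m)) ≐ tup(tup(h(T),n,T),wrap(X),tup(Z,m,m)).
Decompose tup/3: tup(M,n,Z) ≐ tup(h(T),n,T),  wrap(tup(k,m,X)) ≐ wrap(X),  tup(h(wrap(X)),Y2,m) ≐ tup(Z,m,m).
Decompose tup/3: M ≐ h(T),  n ≐ n,  Z ≐ T.
Bind M := h(T); no other remaining equation mentions M.
Delete trivial equation n ≐ n.
Bind Z := T; substituting into the one remaining equation that mentions Z gives: tup(h(wrap(X)),Y2,m) ≐ tup(T,m,m).
Decompose wrap/1: tup(k,m,X) ≐ X.
Occurs check fails: X occurs in tup(k,m,X); the equation X ≐ tup(k,m,X) has no finite solution.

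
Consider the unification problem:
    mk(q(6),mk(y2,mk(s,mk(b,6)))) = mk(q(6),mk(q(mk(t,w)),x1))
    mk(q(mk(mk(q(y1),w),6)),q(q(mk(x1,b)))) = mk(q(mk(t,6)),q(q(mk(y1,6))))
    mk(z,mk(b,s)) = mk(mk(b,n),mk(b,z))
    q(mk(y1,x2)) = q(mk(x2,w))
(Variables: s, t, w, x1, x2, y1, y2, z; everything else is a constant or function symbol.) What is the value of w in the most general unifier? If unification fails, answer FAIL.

Decompose mk/2: q(6) = q(6),  mk(y2,mk(s,mk(b,6))) = mk(q(mk(t,w)),x1).
Delete trivial equation q(6) = q(6).
Decompose mk/2: y2 = q(mk(t,w)),  mk(s,mk(b,6)) = x1.
Bind y2 := q(mk(t,w)); no other remaining equation mentions y2.
Bind x1 := mk(s,mk(b,6)); substituting into the one remaining equation that mentions x1 gives: mk(q(mk(mk(q(y1),w),6)),q(q(mk(mk(s,mk(b,6)),b)))) = mk(q(mk(t,6)),q(q(mk(y1,6)))).
Decompose mk/2: q(mk(mk(q(y1),w),6)) = q(mk(t,6)),  q(q(mk(mk(s,mk(b,6)),b))) = q(q(mk(y1,6))).
Decompose q/1: mk(mk(q(y1),w),6) = mk(t,6).
Decompose mk/2: mk(q(y1),w) = t,  6 = 6.
Bind t := mk(q(y1),w); no other remaining equation mentions t. Substituting into the earlier binding gives y2 := q(mk(mk(q(y1),w),w)).
Delete trivial equation 6 = 6.
Decompose q/1: q(mk(mk(s,mk(b,6)),b)) = q(mk(y1,6)).
Decompose q/1: mk(mk(s,mk(b,6)),b) = mk(y1,6).
Decompose mk/2: mk(s,mk(b,6)) = y1,  b = 6.
Bind y1 := mk(s,mk(b,6)); substituting into the one remaining equation that mentions y1 gives: q(mk(mk(s,mk(b,6)),x2)) = q(mk(x2,w)). Substituting into the earlier bindings gives y2 := q(mk(mk(q(mk(s,mk(b,6))),w),w)), t := mk(q(mk(s,mk(b,6))),w).
Clash: constants b and 6 differ; no unifier exists.

FAIL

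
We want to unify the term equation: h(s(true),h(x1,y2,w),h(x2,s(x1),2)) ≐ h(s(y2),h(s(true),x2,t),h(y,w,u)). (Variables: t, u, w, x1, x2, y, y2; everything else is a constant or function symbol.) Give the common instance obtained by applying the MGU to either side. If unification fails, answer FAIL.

Decompose h/3: s(true) ≐ s(y2),  h(x1,y2,w) ≐ h(s(true),x2,t),  h(x2,s(x1),2) ≐ h(y,w,u).
Decompose s/1: true ≐ y2.
Bind y2 := true; substituting into the one remaining equation that mentions y2 gives: h(x1,true,w) ≐ h(s(true),x2,t).
Decompose h/3: x1 ≐ s(true),  true ≐ x2,  w ≐ t.
Bind x1 := s(true); substituting into the one remaining equation that mentions x1 gives: h(x2,s(s(true)),2) ≐ h(y,w,u).
Bind x2 := true; substituting into the one remaining equation that mentions x2 gives: h(true,s(s(true)),2) ≐ h(y,w,u).
Bind w := t; substituting into the remaining equation gives: h(true,s(s(true)),2) ≐ h(y,t,u).
Decompose h/3: true ≐ y,  s(s(true)) ≐ t,  2 ≐ u.
Bind y := true; no other remaining equation mentions y.
Bind t := s(s(true)); no other remaining equation mentions t. Substituting into the earlier binding gives w := s(s(true)).
Bind u := 2.
Applying the MGU to either side gives h(s(true),h(s(true),true,s(s(true))),h(true,s(s(true)),2)).

h(s(true),h(s(true),true,s(s(true))),h(true,s(s(true)),2))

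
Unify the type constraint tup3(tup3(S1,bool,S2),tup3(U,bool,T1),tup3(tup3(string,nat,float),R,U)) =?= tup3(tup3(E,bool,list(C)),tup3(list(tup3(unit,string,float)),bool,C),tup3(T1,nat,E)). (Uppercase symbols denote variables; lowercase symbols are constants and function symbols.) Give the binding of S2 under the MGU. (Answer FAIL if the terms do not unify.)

list(tup3(string,nat,float))

Decompose tup3/3: tup3(S1,bool,S2) =?= tup3(E,bool,list(C)),  tup3(U,bool,T1) =?= tup3(list(tup3(unit,string,float)),bool,C),  tup3(tup3(string,nat,float),R,U) =?= tup3(T1,nat,E).
Decompose tup3/3: S1 =?= E,  bool =?= bool,  S2 =?= list(C).
Bind S1 := E; no other remaining equation mentions S1.
Delete trivial equation bool =?= bool.
Bind S2 := list(C); no other remaining equation mentions S2.
Decompose tup3/3: U =?= list(tup3(unit,string,float)),  bool =?= bool,  T1 =?= C.
Bind U := list(tup3(unit,string,float)); substituting into the one remaining equation that mentions U gives: tup3(tup3(string,nat,float),R,list(tup3(unit,string,float))) =?= tup3(T1,nat,E).
Delete trivial equation bool =?= bool.
Bind T1 := C; substituting into the remaining equation gives: tup3(tup3(string,nat,float),R,list(tup3(unit,string,float))) =?= tup3(C,nat,E).
Decompose tup3/3: tup3(string,nat,float) =?= C,  R =?= nat,  list(tup3(unit,string,float)) =?= E.
Bind C := tup3(string,nat,float); no other remaining equation mentions C. Substituting into the earlier bindings gives S2 := list(tup3(string,nat,float)), T1 := tup3(string,nat,float).
Bind R := nat; no other remaining equation mentions R.
Bind E := list(tup3(unit,string,float)). Substituting into the earlier binding gives S1 := list(tup3(unit,string,float)).
MGU = { S1 ↦ list(tup3(unit,string,float)), S2 ↦ list(tup3(string,nat,float)), U ↦ list(tup3(unit,string,float)), T1 ↦ tup3(string,nat,float), C ↦ tup3(string,nat,float), R ↦ nat, E ↦ list(tup3(unit,string,float)) }, so S2 ↦ list(tup3(string,nat,float)).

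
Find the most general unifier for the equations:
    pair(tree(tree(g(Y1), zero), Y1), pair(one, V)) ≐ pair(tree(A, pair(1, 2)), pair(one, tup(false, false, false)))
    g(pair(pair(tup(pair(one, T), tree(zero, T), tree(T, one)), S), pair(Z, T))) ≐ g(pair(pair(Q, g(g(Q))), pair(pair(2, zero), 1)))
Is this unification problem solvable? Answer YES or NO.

YES

Decompose pair/2: tree(tree(g(Y1), zero), Y1) ≐ tree(A, pair(1, 2)),  pair(one, V) ≐ pair(one, tup(false, false, false)).
Decompose tree/2: tree(g(Y1), zero) ≐ A,  Y1 ≐ pair(1, 2).
Bind A := tree(g(Y1), zero); no other remaining equation mentions A.
Bind Y1 := pair(1, 2); no other remaining equation mentions Y1. Substituting into the earlier binding gives A := tree(g(pair(1, 2)), zero).
Decompose pair/2: one ≐ one,  V ≐ tup(false, false, false).
Delete trivial equation one ≐ one.
Bind V := tup(false, false, false); no other remaining equation mentions V.
Decompose g/1: pair(pair(tup(pair(one, T), tree(zero, T), tree(T, one)), S), pair(Z, T)) ≐ pair(pair(Q, g(g(Q))), pair(pair(2, zero), 1)).
Decompose pair/2: pair(tup(pair(one, T), tree(zero, T), tree(T, one)), S) ≐ pair(Q, g(g(Q))),  pair(Z, T) ≐ pair(pair(2, zero), 1).
Decompose pair/2: tup(pair(one, T), tree(zero, T), tree(T, one)) ≐ Q,  S ≐ g(g(Q)).
Bind Q := tup(pair(one, T), tree(zero, T), tree(T, one)); substituting into the one remaining equation that mentions Q gives: S ≐ g(g(tup(pair(one, T), tree(zero, T), tree(T, one)))).
Bind S := g(g(tup(pair(one, T), tree(zero, T), tree(T, one)))); no other remaining equation mentions S.
Decompose pair/2: Z ≐ pair(2, zero),  T ≐ 1.
Bind Z := pair(2, zero); no other remaining equation mentions Z.
Bind T := 1. Substituting into the earlier bindings gives Q := tup(pair(one, 1), tree(zero, 1), tree(1, one)), S := g(g(tup(pair(one, 1), tree(zero, 1), tree(1, one)))).
No equations remain and no clash or occurs-check failure arose, so a unifier exists.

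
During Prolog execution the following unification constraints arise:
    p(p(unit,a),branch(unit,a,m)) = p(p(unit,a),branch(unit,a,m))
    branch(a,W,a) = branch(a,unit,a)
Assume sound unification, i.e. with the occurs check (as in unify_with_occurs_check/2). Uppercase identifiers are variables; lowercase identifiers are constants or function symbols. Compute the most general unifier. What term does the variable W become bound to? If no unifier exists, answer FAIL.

Delete trivial equation p(p(unit,a),branch(unit,a,m)) = p(p(unit,a),branch(unit,a,m)).
Decompose branch/3: a = a,  W = unit,  a = a.
Delete trivial equation a = a.
Bind W := unit; no other remaining equation mentions W.
Delete trivial equation a = a.
MGU = { W ↦ unit }, so W ↦ unit.

unit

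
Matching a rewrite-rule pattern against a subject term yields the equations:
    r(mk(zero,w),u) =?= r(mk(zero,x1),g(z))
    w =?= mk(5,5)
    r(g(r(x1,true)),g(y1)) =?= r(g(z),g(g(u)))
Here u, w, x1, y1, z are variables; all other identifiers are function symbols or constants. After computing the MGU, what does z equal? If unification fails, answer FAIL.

Decompose r/2: mk(zero,w) =?= mk(zero,x1),  u =?= g(z).
Decompose mk/2: zero =?= zero,  w =?= x1.
Delete trivial equation zero =?= zero.
Bind w := x1; substituting into the one remaining equation that mentions w gives: x1 =?= mk(5,5).
Bind u := g(z); substituting into the one remaining equation that mentions u gives: r(g(r(x1,true)),g(y1)) =?= r(g(z),g(g(g(z)))).
Bind x1 := mk(5,5); substituting into the remaining equation gives: r(g(r(mk(5,5),true)),g(y1)) =?= r(g(z),g(g(g(z)))). Substituting into the earlier binding gives w := mk(5,5).
Decompose r/2: g(r(mk(5,5),true)) =?= g(z),  g(y1) =?= g(g(g(z))).
Decompose g/1: r(mk(5,5),true) =?= z.
Bind z := r(mk(5,5),true); substituting into the remaining equation gives: g(y1) =?= g(g(g(r(mk(5,5),true)))). Substituting into the earlier binding gives u := g(r(mk(5,5),true)).
Decompose g/1: y1 =?= g(g(r(mk(5,5),true))).
Bind y1 := g(g(r(mk(5,5),true))).
MGU = { w := mk(5,5), u := g(r(mk(5,5),true)), x1 := mk(5,5), z := r(mk(5,5),true), y1 := g(g(r(mk(5,5),true))) }, so z := r(mk(5,5),true).

r(mk(5,5),true)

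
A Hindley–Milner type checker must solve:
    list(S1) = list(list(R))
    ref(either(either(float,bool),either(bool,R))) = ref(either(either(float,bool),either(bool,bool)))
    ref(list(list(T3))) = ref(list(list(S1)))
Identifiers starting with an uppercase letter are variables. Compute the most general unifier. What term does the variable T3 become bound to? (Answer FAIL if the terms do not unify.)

Decompose list/1: S1 = list(R).
Bind S1 := list(R); substituting into the one remaining equation that mentions S1 gives: ref(list(list(T3))) = ref(list(list(list(R)))).
Decompose ref/1: either(either(float,bool),either(bool,R)) = either(either(float,bool),either(bool,bool)).
Decompose either/2: either(float,bool) = either(float,bool),  either(bool,R) = either(bool,bool).
Delete trivial equation either(float,bool) = either(float,bool).
Decompose either/2: bool = bool,  R = bool.
Delete trivial equation bool = bool.
Bind R := bool; substituting into the remaining equation gives: ref(list(list(T3))) = ref(list(list(list(bool)))). Substituting into the earlier binding gives S1 := list(bool).
Decompose ref/1: list(list(T3)) = list(list(list(bool))).
Decompose list/1: list(T3) = list(list(bool)).
Decompose list/1: T3 = list(bool).
Bind T3 := list(bool).
MGU = { S1 ↦ list(bool), R ↦ bool, T3 ↦ list(bool) }, so T3 ↦ list(bool).

list(bool)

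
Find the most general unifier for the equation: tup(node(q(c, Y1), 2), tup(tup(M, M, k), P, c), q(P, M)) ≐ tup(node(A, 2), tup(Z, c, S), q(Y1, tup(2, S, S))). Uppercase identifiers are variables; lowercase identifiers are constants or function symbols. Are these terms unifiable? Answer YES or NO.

Decompose tup/3: node(q(c, Y1), 2) ≐ node(A, 2),  tup(tup(M, M, k), P, c) ≐ tup(Z, c, S),  q(P, M) ≐ q(Y1, tup(2, S, S)).
Decompose node/2: q(c, Y1) ≐ A,  2 ≐ 2.
Bind A := q(c, Y1); no other remaining equation mentions A.
Delete trivial equation 2 ≐ 2.
Decompose tup/3: tup(M, M, k) ≐ Z,  P ≐ c,  c ≐ S.
Bind Z := tup(M, M, k); no other remaining equation mentions Z.
Bind P := c; substituting into the one remaining equation that mentions P gives: q(c, M) ≐ q(Y1, tup(2, S, S)).
Bind S := c; substituting into the remaining equation gives: q(c, M) ≐ q(Y1, tup(2, c, c)).
Decompose q/2: c ≐ Y1,  M ≐ tup(2, c, c).
Bind Y1 := c; no other remaining equation mentions Y1. Substituting into the earlier binding gives A := q(c, c).
Bind M := tup(2, c, c). Substituting into the earlier binding gives Z := tup(tup(2, c, c), tup(2, c, c), k).
No equations remain and no clash or occurs-check failure arose, so a unifier exists.

YES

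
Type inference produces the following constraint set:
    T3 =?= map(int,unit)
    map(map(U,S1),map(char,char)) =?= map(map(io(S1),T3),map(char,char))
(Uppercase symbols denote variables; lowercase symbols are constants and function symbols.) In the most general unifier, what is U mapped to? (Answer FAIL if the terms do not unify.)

io(map(int,unit))

Bind T3 := map(int,unit); substituting into the remaining equation gives: map(map(U,S1),map(char,char)) =?= map(map(io(S1),map(int,unit)),map(char,char)).
Decompose map/2: map(U,S1) =?= map(io(S1),map(int,unit)),  map(char,char) =?= map(char,char).
Decompose map/2: U =?= io(S1),  S1 =?= map(int,unit).
Bind U := io(S1); no other remaining equation mentions U.
Bind S1 := map(int,unit); no other remaining equation mentions S1. Substituting into the earlier binding gives U := io(map(int,unit)).
Delete trivial equation map(char,char) =?= map(char,char).
MGU = { T3 ↦ map(int,unit), U ↦ io(map(int,unit)), S1 ↦ map(int,unit) }, so U ↦ io(map(int,unit)).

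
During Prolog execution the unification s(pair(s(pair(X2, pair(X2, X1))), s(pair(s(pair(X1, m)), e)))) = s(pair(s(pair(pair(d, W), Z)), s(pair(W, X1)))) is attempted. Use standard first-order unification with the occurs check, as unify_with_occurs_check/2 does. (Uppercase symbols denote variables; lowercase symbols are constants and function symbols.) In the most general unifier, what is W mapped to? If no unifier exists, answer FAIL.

Decompose s/1: pair(s(pair(X2, pair(X2, X1))), s(pair(s(pair(X1, m)), e))) = pair(s(pair(pair(d, W), Z)), s(pair(W, X1))).
Decompose pair/2: s(pair(X2, pair(X2, X1))) = s(pair(pair(d, W), Z)),  s(pair(s(pair(X1, m)), e)) = s(pair(W, X1)).
Decompose s/1: pair(X2, pair(X2, X1)) = pair(pair(d, W), Z).
Decompose pair/2: X2 = pair(d, W),  pair(X2, X1) = Z.
Bind X2 := pair(d, W); substituting into the one remaining equation that mentions X2 gives: pair(pair(d, W), X1) = Z.
Bind Z := pair(pair(d, W), X1); no other remaining equation mentions Z.
Decompose s/1: pair(s(pair(X1, m)), e) = pair(W, X1).
Decompose pair/2: s(pair(X1, m)) = W,  e = X1.
Bind W := s(pair(X1, m)); no other remaining equation mentions W. Substituting into the earlier bindings gives X2 := pair(d, s(pair(X1, m))), Z := pair(pair(d, s(pair(X1, m))), X1).
Bind X1 := e. Substituting into the earlier bindings gives X2 := pair(d, s(pair(e, m))), Z := pair(pair(d, s(pair(e, m))), e), W := s(pair(e, m)).
MGU = { X2 ↦ pair(d, s(pair(e, m))), Z ↦ pair(pair(d, s(pair(e, m))), e), W ↦ s(pair(e, m)), X1 ↦ e }, so W ↦ s(pair(e, m)).

s(pair(e, m))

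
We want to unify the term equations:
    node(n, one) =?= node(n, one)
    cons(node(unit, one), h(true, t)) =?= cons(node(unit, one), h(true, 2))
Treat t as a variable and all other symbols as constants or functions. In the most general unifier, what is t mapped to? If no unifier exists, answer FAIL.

2

Delete trivial equation node(n, one) =?= node(n, one).
Decompose cons/2: node(unit, one) =?= node(unit, one),  h(true, t) =?= h(true, 2).
Delete trivial equation node(unit, one) =?= node(unit, one).
Decompose h/2: true =?= true,  t =?= 2.
Delete trivial equation true =?= true.
Bind t := 2.
MGU = { t := 2 }, so t := 2.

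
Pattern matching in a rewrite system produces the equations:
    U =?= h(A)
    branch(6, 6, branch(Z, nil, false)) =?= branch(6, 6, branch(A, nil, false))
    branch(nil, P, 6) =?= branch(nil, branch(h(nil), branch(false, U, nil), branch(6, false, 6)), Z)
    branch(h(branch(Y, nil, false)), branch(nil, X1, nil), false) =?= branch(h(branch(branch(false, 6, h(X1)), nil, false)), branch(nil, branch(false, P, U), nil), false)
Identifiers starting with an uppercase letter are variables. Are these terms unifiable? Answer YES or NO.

YES

Bind U := h(A); substituting into the 2 remaining equations that mention U gives: branch(nil, P, 6) =?= branch(nil, branch(h(nil), branch(false, h(A), nil), branch(6, false, 6)), Z),  branch(h(branch(Y, nil, false)), branch(nil, X1, nil), false) =?= branch(h(branch(branch(false, 6, h(X1)), nil, false)), branch(nil, branch(false, P, h(A)), nil), false).
Decompose branch/3: 6 =?= 6,  6 =?= 6,  branch(Z, nil, false) =?= branch(A, nil, false).
Delete trivial equation 6 =?= 6.
Delete trivial equation 6 =?= 6.
Decompose branch/3: Z =?= A,  nil =?= nil,  false =?= false.
Bind Z := A; substituting into the one remaining equation that mentions Z gives: branch(nil, P, 6) =?= branch(nil, branch(h(nil), branch(false, h(A), nil), branch(6, false, 6)), A).
Delete trivial equation nil =?= nil.
Delete trivial equation false =?= false.
Decompose branch/3: nil =?= nil,  P =?= branch(h(nil), branch(false, h(A), nil), branch(6, false, 6)),  6 =?= A.
Delete trivial equation nil =?= nil.
Bind P := branch(h(nil), branch(false, h(A), nil), branch(6, false, 6)); substituting into the one remaining equation that mentions P gives: branch(h(branch(Y, nil, false)), branch(nil, X1, nil), false) =?= branch(h(branch(branch(false, 6, h(X1)), nil, false)), branch(nil, branch(false, branch(h(nil), branch(false, h(A), nil), branch(6, false, 6)), h(A)), nil), false).
Bind A := 6; substituting into the remaining equation gives: branch(h(branch(Y, nil, false)), branch(nil, X1, nil), false) =?= branch(h(branch(branch(false, 6, h(X1)), nil, false)), branch(nil, branch(false, branch(h(nil), branch(false, h(6), nil), branch(6, false, 6)), h(6)), nil), false). Substituting into the earlier bindings gives U := h(6), Z := 6, P := branch(h(nil), branch(false, h(6), nil), branch(6, false, 6)).
Decompose branch/3: h(branch(Y, nil, false)) =?= h(branch(branch(false, 6, h(X1)), nil, false)),  branch(nil, X1, nil) =?= branch(nil, branch(false, branch(h(nil), branch(false, h(6), nil), branch(6, false, 6)), h(6)), nil),  false =?= false.
Decompose h/1: branch(Y, nil, false) =?= branch(branch(false, 6, h(X1)), nil, false).
Decompose branch/3: Y =?= branch(false, 6, h(X1)),  nil =?= nil,  false =?= false.
Bind Y := branch(false, 6, h(X1)); no other remaining equation mentions Y.
Delete trivial equation nil =?= nil.
Delete trivial equation false =?= false.
Decompose branch/3: nil =?= nil,  X1 =?= branch(false, branch(h(nil), branch(false, h(6), nil), branch(6, false, 6)), h(6)),  nil =?= nil.
Delete trivial equation nil =?= nil.
Bind X1 := branch(false, branch(h(nil), branch(false, h(6), nil), branch(6, false, 6)), h(6)); no other remaining equation mentions X1. Substituting into the earlier binding gives Y := branch(false, 6, h(branch(false, branch(h(nil), branch(false, h(6), nil), branch(6, false, 6)), h(6)))).
Delete trivial equation nil =?= nil.
Delete trivial equation false =?= false.
No equations remain and no clash or occurs-check failure arose, so a unifier exists.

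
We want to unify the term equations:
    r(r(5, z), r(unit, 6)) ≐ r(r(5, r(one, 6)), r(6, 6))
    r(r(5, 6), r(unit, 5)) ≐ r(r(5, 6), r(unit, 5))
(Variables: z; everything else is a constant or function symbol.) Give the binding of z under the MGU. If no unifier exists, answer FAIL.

FAIL

Decompose r/2: r(5, z) ≐ r(5, r(one, 6)),  r(unit, 6) ≐ r(6, 6).
Decompose r/2: 5 ≐ 5,  z ≐ r(one, 6).
Delete trivial equation 5 ≐ 5.
Bind z := r(one, 6); no other remaining equation mentions z.
Decompose r/2: unit ≐ 6,  6 ≐ 6.
Clash: constants unit and 6 differ; no unifier exists.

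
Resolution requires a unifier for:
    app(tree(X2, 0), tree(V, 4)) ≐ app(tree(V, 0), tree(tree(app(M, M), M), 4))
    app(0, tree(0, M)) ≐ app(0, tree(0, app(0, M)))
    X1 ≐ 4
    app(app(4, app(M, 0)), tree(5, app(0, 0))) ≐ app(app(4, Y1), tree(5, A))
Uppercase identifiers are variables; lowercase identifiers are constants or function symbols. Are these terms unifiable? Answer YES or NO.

Decompose app/2: tree(X2, 0) ≐ tree(V, 0),  tree(V, 4) ≐ tree(tree(app(M, M), M), 4).
Decompose tree/2: X2 ≐ V,  0 ≐ 0.
Bind X2 := V; no other remaining equation mentions X2.
Delete trivial equation 0 ≐ 0.
Decompose tree/2: V ≐ tree(app(M, M), M),  4 ≐ 4.
Bind V := tree(app(M, M), M); no other remaining equation mentions V. Substituting into the earlier binding gives X2 := tree(app(M, M), M).
Delete trivial equation 4 ≐ 4.
Decompose app/2: 0 ≐ 0,  tree(0, M) ≐ tree(0, app(0, M)).
Delete trivial equation 0 ≐ 0.
Decompose tree/2: 0 ≐ 0,  M ≐ app(0, M).
Delete trivial equation 0 ≐ 0.
Occurs check fails: M occurs in app(0, M); the equation M ≐ app(0, M) has no finite solution.

NO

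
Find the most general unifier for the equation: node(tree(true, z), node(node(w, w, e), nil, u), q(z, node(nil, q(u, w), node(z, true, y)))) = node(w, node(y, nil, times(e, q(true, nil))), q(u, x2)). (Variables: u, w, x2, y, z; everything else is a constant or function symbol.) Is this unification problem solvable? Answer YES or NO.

Decompose node/3: tree(true, z) = w,  node(node(w, w, e), nil, u) = node(y, nil, times(e, q(true, nil))),  q(z, node(nil, q(u, w), node(z, true, y))) = q(u, x2).
Bind w := tree(true, z); substituting into the remaining equations gives: node(node(tree(true, z), tree(true, z), e), nil, u) = node(y, nil, times(e, q(true, nil))),  q(z, node(nil, q(u, tree(true, z)), node(z, true, y))) = q(u, x2).
Decompose node/3: node(tree(true, z), tree(true, z), e) = y,  nil = nil,  u = times(e, q(true, nil)).
Bind y := node(tree(true, z), tree(true, z), e); substituting into the one remaining equation that mentions y gives: q(z, node(nil, q(u, tree(true, z)), node(z, true, node(tree(true, z), tree(true, z), e)))) = q(u, x2).
Delete trivial equation nil = nil.
Bind u := times(e, q(true, nil)); substituting into the remaining equation gives: q(z, node(nil, q(times(e, q(true, nil)), tree(true, z)), node(z, true, node(tree(true, z), tree(true, z), e)))) = q(times(e, q(true, nil)), x2).
Decompose q/2: z = times(e, q(true, nil)),  node(nil, q(times(e, q(true, nil)), tree(true, z)), node(z, true, node(tree(true, z), tree(true, z), e))) = x2.
Bind z := times(e, q(true, nil)); substituting into the remaining equation gives: node(nil, q(times(e, q(true, nil)), tree(true, times(e, q(true, nil)))), node(times(e, q(true, nil)), true, node(tree(true, times(e, q(true, nil))), tree(true, times(e, q(true, nil))), e))) = x2. Substituting into the earlier bindings gives w := tree(true, times(e, q(true, nil))), y := node(tree(true, times(e, q(true, nil))), tree(true, times(e, q(true, nil))), e).
Bind x2 := node(nil, q(times(e, q(true, nil)), tree(true, times(e, q(true, nil)))), node(times(e, q(true, nil)), true, node(tree(true, times(e, q(true, nil))), tree(true, times(e, q(true, nil))), e))).
No equations remain and no clash or occurs-check failure arose, so a unifier exists.

YES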